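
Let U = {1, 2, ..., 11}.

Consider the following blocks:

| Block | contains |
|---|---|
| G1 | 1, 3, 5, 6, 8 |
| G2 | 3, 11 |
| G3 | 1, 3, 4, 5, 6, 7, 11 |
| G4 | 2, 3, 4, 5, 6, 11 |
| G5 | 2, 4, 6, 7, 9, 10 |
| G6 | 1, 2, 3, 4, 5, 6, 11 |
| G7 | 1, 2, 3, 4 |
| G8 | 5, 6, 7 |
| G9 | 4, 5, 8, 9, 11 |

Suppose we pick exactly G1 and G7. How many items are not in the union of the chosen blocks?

Union of G1, G7 = {1, 2, 3, 4, 5, 6, 8}.
Not covered: 7, 9, 10, 11 — 4 items.

4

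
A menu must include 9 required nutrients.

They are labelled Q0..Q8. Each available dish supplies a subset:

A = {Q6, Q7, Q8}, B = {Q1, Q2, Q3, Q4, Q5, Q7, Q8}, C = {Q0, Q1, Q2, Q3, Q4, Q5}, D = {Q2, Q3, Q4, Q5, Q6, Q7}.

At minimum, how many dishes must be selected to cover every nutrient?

2

Take {A, C}. Their union is {Q0, Q1, Q2, Q3, Q4, Q5, Q6, Q7, Q8}, which is all 9 nutrients.
No single dish has all 9 nutrients (the largest, B, has 7), so 2 is optimal.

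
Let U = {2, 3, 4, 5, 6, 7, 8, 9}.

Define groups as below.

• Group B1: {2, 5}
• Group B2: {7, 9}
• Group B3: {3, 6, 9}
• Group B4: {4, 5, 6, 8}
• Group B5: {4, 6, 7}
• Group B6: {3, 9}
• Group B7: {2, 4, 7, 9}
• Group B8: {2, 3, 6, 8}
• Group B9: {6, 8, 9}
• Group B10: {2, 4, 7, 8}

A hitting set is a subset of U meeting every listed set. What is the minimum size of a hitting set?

The 3 items {2, 4, 9} hit every group.
The groups B1, B5, B6 are pairwise disjoint, so any hitting set needs a separate item for each — at least 3. Hence 3 is optimal.

3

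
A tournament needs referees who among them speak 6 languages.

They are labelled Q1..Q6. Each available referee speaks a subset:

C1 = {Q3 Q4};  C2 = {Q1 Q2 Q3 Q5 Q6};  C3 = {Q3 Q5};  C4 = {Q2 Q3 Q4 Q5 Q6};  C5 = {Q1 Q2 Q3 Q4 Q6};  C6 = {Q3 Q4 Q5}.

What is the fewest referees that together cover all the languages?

Take {C3, C5}. Their union is {Q1, Q2, Q3, Q4, Q5, Q6}, which is all 6 languages.
No single referee has all 6 languages (the largest, C2, has 5), so 2 is optimal.

2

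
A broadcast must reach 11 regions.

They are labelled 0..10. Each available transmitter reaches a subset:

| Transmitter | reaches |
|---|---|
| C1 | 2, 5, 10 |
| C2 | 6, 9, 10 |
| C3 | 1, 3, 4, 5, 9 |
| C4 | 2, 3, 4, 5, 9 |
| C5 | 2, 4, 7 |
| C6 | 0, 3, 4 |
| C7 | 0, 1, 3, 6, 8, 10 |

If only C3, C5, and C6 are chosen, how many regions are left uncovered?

3

Union of C3, C5, C6 = {0, 1, 2, 3, 4, 5, 7, 9}.
Not covered: 6, 8, 10 — 3 regions.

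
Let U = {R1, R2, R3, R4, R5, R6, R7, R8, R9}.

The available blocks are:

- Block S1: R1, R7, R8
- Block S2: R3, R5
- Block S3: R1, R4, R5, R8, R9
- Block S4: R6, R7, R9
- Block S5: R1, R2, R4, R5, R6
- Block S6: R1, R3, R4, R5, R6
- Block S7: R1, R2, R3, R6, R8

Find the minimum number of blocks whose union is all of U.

S3, S4, and S7 cover everything between them: the union {R1, R2, R3, R4, R5, R6, R7, R8, R9} is all of U.
No 2 of the 7 blocks cover everything (all 21 combinations miss at least one item), so 3 is optimal.

3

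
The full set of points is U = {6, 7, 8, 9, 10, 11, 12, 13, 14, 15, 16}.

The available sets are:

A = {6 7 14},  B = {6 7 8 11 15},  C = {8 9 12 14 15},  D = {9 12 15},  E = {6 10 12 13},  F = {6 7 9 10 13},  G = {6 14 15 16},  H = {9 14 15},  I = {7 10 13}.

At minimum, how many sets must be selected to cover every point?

4

B and E and G and H together: B ∪ E ∪ G ∪ H = {6, 7, 8, 9, 10, 11, 12, 13, 14, 15, 16} — every point is covered.
No 3 of the 9 sets cover everything (all 84 combinations miss at least one point), so 4 is optimal.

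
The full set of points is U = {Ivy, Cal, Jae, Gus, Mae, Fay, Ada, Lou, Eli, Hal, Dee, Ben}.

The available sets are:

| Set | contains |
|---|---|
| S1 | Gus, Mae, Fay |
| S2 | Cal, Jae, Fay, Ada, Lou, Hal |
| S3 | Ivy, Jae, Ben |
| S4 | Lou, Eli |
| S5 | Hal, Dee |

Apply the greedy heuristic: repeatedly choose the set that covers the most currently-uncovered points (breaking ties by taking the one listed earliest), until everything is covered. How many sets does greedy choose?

Greedy: pick S2 (covers 6 new) → pick S1 (covers 2 new) → pick S3 (covers 2 new) → pick S4 (covers 1 new) → pick S5 (covers 1 new). Total picks: 5.

5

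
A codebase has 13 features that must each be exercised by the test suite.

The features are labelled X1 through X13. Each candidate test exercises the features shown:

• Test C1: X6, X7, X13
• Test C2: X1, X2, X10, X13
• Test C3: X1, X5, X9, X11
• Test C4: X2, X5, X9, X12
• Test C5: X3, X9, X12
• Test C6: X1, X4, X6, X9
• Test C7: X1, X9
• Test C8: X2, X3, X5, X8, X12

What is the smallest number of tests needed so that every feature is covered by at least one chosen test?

C1 and C2 and C3 and C6 and C8 together: C1 ∪ C2 ∪ C3 ∪ C6 ∪ C8 = {X1, X2, X3, X4, X5, X6, X7, X8, X9, X10, X11, X12, X13} — every feature is covered.
No 4 of the 8 tests cover everything (all 70 combinations miss at least one feature), so 5 is optimal.

5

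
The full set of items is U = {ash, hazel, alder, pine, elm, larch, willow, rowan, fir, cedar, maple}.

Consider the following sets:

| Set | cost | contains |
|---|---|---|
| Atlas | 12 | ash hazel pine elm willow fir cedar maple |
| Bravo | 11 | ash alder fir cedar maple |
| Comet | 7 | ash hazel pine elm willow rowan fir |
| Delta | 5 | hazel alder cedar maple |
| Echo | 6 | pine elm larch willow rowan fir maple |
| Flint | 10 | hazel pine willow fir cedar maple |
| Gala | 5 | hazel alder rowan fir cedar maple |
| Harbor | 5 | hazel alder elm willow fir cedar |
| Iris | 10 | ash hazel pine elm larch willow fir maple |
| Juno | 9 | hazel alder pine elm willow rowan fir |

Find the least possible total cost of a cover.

Gala, Iris together cover every item (Gala ∪ Iris = {ash, hazel, alder, pine, elm, larch, willow, rowan, fir, cedar, maple}); total cost 5 + 10 = 15.
The greedy pick Gala, Echo, Comet costs 18; no covering selection beats 15.

15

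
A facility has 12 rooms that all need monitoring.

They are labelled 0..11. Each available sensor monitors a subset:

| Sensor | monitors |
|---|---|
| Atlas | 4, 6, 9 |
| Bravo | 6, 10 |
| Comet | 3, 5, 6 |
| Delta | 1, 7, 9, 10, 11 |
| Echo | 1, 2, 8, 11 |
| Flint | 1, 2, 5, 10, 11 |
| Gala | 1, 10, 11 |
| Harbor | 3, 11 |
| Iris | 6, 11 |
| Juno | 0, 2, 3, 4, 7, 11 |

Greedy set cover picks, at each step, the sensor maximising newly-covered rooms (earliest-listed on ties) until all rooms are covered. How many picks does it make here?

Greedy: pick Juno (covers 6 new) → pick Delta (covers 3 new) → pick Comet (covers 2 new) → pick Echo (covers 1 new). Total picks: 4.

4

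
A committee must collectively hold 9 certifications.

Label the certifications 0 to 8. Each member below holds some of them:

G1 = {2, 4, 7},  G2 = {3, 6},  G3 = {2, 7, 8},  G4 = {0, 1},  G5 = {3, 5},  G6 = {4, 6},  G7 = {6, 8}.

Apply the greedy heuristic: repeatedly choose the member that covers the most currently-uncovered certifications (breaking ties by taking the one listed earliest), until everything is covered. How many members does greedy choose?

Greedy: pick G1 (covers 3 new) → pick G2 (covers 2 new) → pick G4 (covers 2 new) → pick G3 (covers 1 new) → pick G5 (covers 1 new). Total picks: 5.
(The true minimum cover uses only 4 members, so greedy is not optimal here.)

5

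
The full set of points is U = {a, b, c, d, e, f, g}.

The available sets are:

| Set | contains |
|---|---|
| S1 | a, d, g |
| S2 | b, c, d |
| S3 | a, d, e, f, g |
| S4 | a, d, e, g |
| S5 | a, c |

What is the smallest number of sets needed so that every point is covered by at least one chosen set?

Take {S2, S3}. Their union is {a, b, c, d, e, f, g}, which is all 7 points.
No single set has all 7 points (the largest, S3, has 5), so 2 is optimal.

2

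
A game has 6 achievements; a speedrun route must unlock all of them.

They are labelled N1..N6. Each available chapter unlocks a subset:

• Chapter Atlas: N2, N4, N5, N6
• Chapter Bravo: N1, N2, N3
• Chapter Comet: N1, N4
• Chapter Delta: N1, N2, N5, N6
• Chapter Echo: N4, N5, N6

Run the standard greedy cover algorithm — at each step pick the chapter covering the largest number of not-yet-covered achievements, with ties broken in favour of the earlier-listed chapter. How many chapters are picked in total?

Greedy: pick Atlas (covers 4 new) → pick Bravo (covers 2 new). Total picks: 2.

2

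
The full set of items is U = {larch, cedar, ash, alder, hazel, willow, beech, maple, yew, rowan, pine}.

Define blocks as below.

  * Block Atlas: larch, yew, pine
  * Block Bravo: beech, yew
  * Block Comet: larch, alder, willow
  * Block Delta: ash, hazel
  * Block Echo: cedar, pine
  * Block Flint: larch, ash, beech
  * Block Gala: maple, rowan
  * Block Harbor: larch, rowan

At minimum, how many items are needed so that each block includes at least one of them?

H = {ash, alder, yew, rowan, pine} meets every block (each contains at least one member of H), and |H| = 5.
The blocks Bravo, Comet, Delta, Echo, Gala are pairwise disjoint, so any hitting set needs a separate item for each — at least 5. Hence 5 is optimal.

5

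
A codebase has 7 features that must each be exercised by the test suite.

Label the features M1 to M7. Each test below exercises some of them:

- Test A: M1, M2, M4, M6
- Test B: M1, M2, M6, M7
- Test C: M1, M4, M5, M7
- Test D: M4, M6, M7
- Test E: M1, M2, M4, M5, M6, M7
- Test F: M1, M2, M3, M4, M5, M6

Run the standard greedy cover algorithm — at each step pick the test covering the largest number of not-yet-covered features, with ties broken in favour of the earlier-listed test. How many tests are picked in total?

Greedy: pick E (covers 6 new) → pick F (covers 1 new). Total picks: 2.

2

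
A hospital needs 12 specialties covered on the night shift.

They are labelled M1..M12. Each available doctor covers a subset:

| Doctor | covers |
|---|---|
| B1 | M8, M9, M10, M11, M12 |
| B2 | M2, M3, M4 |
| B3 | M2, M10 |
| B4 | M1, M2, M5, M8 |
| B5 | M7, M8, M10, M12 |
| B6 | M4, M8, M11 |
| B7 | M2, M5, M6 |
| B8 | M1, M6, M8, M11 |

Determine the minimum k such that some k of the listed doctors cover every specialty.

B1 and B2 and B4 and B5 and B7 together: B1 ∪ B2 ∪ B4 ∪ B5 ∪ B7 = {M1, M2, M3, M4, M5, M6, M7, M8, M9, M10, M11, M12} — every specialty is covered.
No 4 of the 8 doctors cover everything (all 70 combinations miss at least one specialty), so 5 is optimal.

5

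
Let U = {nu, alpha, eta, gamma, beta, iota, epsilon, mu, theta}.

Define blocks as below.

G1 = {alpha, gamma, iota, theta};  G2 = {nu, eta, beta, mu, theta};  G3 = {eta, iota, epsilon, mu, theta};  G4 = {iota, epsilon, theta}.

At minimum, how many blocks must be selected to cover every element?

3

G1, G2, and G3 cover everything between them: the union {nu, alpha, eta, gamma, beta, iota, epsilon, mu, theta} is all of U.
Only G2 contains nu, so G2 is forced; the remaining 4 elements need at least 2 more blocks (each remaining block adds at most 3) — so at least 3 blocks are needed, and 3 is optimal.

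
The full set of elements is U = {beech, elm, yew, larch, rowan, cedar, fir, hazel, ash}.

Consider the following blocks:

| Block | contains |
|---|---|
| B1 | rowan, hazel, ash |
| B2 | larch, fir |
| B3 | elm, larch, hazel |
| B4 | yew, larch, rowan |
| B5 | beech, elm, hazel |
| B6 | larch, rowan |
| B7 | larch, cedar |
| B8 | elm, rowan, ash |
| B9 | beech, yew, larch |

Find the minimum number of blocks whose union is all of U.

5

B1, B2, B4, B5, and B7 cover everything between them: the union {beech, elm, yew, larch, rowan, cedar, fir, hazel, ash} is all of U.
No 4 of the 9 blocks cover everything (all 126 combinations miss at least one element), so 5 is optimal.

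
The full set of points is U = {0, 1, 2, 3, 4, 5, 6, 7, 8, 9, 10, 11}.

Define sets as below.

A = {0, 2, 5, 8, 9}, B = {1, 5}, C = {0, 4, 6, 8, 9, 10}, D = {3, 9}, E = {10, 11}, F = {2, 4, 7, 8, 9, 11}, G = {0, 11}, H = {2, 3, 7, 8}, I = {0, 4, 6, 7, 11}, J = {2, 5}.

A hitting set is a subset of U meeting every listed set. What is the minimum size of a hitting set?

The 4 points {3, 5, 6, 11} hit every set.
No choice of 3 points meets every set, so 4 is the minimum.

4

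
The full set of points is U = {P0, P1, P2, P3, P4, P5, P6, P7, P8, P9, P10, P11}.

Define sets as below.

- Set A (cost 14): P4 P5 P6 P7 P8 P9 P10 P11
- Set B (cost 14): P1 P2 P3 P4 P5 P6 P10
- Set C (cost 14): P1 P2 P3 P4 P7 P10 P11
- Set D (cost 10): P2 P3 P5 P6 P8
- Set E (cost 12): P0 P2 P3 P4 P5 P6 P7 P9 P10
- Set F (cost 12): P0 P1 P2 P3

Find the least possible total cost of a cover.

26

A, F together cover every point (A ∪ F = {P0, P1, P2, P3, P4, P5, P6, P7, P8, P9, P10, P11}); total cost 14 + 12 = 26.
The greedy pick E, A, F costs 38; no covering selection beats 26.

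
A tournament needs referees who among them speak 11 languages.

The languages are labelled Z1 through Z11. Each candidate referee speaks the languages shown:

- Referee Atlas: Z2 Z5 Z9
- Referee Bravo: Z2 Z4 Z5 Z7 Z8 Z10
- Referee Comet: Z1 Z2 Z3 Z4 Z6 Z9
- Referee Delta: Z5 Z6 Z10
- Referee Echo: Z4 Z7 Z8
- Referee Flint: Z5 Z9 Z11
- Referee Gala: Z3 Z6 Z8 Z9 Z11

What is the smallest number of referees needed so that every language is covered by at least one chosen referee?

Take {Bravo, Comet, Flint}. Their union is {Z1, Z2, Z3, Z4, Z5, Z6, Z7, Z8, Z9, Z10, Z11}, which is all 11 languages.
Only Comet contains Z1, so Comet is forced; the remaining 5 languages need at least 2 more referees (each remaining referee adds at most 4) — so at least 3 referees are needed, and 3 is optimal.

3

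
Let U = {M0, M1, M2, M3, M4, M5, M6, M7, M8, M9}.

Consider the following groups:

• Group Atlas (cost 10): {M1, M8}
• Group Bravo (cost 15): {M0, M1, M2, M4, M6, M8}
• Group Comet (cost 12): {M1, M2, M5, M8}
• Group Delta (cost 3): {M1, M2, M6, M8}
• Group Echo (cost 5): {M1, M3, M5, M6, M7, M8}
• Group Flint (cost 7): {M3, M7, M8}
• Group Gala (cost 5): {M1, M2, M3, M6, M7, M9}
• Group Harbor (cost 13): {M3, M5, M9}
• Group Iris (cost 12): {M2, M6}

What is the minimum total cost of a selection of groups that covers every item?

25

Bravo, Echo, Gala together cover every item (Bravo ∪ Echo ∪ Gala = {M0, M1, M2, M3, M4, M5, M6, M7, M8, M9}); total cost 15 + 5 + 5 = 25.
The greedy pick Delta, Echo, Gala, Bravo costs 28; no covering selection beats 25.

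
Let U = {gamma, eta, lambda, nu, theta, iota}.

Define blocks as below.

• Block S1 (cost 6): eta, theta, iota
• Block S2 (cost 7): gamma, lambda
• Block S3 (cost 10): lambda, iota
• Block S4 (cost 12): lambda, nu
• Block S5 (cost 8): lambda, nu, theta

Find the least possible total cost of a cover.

21

S1, S2, S5 together cover every point (S1 ∪ S2 ∪ S5 = {gamma, eta, lambda, nu, theta, iota}); total cost 6 + 7 + 8 = 21.
No covering selection has total cost below 21.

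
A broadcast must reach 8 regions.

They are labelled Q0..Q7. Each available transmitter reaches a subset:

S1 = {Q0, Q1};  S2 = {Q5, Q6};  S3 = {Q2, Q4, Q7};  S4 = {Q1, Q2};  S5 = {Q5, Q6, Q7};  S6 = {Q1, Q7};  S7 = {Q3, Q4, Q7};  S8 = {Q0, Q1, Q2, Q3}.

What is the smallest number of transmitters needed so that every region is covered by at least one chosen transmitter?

3

S2 and S7 and S8 together: S2 ∪ S7 ∪ S8 = {Q0, Q1, Q2, Q3, Q4, Q5, Q6, Q7} — every region is covered.
No 2 of the 8 transmitters cover everything (all 28 combinations miss at least one region), so 3 is optimal.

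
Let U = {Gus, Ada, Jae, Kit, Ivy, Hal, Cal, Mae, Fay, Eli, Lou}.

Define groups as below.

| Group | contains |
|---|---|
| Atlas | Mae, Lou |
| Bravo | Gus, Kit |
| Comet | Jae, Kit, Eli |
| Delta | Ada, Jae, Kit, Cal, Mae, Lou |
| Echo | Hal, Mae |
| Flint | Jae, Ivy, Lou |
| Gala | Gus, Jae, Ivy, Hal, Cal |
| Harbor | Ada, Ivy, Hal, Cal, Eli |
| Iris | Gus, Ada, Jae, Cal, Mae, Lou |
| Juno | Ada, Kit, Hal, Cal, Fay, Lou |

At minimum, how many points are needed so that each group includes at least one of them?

H = {Kit, Hal, Lou} meets every group (each contains at least one member of H), and |H| = 3.
The groups Bravo, Echo, Flint are pairwise disjoint, so any hitting set needs a separate point for each — at least 3. Hence 3 is optimal.

3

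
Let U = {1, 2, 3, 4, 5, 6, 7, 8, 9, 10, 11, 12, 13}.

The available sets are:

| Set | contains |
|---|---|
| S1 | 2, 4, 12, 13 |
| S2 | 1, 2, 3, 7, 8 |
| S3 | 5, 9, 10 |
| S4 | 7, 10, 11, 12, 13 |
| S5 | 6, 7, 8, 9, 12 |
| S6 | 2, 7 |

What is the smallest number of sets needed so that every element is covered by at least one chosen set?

5

S1, S2, S3, S4, and S5 cover everything between them: the union {1, 2, 3, 4, 5, 6, 7, 8, 9, 10, 11, 12, 13} is all of U.
No 4 of the 6 sets cover everything (all 15 combinations miss at least one element), so 5 is optimal.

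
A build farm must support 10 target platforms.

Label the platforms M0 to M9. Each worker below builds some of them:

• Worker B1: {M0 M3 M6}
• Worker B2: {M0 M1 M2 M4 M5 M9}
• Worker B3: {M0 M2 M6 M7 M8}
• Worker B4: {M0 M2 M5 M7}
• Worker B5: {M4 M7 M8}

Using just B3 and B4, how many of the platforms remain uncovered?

Union of B3, B4 = {M0, M2, M5, M6, M7, M8}.
Not covered: M1, M3, M4, M9 — 4 platforms.

4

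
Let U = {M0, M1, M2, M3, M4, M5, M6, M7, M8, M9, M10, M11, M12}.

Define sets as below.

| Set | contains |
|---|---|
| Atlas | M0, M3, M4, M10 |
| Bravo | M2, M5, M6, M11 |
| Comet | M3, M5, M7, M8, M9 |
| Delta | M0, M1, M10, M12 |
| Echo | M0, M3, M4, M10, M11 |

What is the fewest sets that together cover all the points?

4

Atlas, Bravo, Comet, and Delta cover everything between them: the union {M0, M1, M2, M3, M4, M5, M6, M7, M8, M9, M10, M11, M12} is all of U.
Only Bravo contains M2, so Bravo is forced; the remaining 9 points need at least 3 more sets (each remaining set adds at most 4) — so at least 4 sets are needed, and 4 is optimal.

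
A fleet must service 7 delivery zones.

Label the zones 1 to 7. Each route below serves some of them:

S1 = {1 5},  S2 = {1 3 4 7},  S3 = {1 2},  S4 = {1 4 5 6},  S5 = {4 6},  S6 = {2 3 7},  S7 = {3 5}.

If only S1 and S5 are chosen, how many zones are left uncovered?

Union of S1, S5 = {1, 4, 5, 6}.
Not covered: 2, 3, 7 — 3 zones.

3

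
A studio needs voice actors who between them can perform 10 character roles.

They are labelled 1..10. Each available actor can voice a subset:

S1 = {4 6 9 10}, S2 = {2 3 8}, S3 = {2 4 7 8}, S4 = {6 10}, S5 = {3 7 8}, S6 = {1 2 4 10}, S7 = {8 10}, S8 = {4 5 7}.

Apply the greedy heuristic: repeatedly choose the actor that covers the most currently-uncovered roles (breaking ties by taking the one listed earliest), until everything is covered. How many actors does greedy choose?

4

Greedy: pick S1 (covers 4 new) → pick S2 (covers 3 new) → pick S8 (covers 2 new) → pick S6 (covers 1 new). Total picks: 4.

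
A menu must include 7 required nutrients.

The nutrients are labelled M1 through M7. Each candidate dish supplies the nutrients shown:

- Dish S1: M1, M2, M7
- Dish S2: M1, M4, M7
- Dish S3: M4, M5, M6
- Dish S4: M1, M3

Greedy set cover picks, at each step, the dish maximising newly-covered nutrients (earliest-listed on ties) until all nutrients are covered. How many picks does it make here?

3

Greedy: pick S1 (covers 3 new) → pick S3 (covers 3 new) → pick S4 (covers 1 new). Total picks: 3.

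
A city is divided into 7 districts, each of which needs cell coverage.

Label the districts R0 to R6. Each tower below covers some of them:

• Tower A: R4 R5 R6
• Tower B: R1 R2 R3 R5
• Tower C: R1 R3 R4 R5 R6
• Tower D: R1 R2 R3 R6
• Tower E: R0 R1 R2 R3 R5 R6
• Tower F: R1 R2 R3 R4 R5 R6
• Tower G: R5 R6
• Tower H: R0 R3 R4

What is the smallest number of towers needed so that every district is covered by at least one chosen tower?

A and E together: A ∪ E = {R0, R1, R2, R3, R4, R5, R6} — every district is covered.
No single tower has all 7 districts (the largest, E, has 6), so 2 is optimal.

2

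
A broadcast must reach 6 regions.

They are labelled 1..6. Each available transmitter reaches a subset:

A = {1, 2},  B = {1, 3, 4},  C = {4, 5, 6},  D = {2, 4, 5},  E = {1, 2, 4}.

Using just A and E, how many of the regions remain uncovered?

3

Union of A, E = {1, 2, 4}.
Not covered: 3, 5, 6 — 3 regions.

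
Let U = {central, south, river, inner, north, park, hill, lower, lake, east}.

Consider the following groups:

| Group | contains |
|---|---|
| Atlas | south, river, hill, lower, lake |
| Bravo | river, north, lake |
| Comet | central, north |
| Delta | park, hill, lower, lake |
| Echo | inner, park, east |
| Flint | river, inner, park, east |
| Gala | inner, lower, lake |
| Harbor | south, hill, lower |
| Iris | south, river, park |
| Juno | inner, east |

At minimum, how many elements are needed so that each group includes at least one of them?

4

H = {south, inner, north, hill} meets every group (each contains at least one member of H), and |H| = 4.
No choice of 3 elements meets every group, so 4 is the minimum.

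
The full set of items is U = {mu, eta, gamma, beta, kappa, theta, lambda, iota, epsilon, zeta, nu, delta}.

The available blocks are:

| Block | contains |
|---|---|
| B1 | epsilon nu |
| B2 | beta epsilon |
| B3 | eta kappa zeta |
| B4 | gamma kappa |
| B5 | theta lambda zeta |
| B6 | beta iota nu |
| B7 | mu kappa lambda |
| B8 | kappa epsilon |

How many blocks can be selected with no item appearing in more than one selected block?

B2, B4, B5 are pairwise disjoint (B2={beta,epsilon}; B4={gamma,kappa}; B5={theta,lambda,zeta}).
Every remaining block overlaps one of these, and no 4 of the listed blocks are pairwise disjoint, so 3 is the maximum.

3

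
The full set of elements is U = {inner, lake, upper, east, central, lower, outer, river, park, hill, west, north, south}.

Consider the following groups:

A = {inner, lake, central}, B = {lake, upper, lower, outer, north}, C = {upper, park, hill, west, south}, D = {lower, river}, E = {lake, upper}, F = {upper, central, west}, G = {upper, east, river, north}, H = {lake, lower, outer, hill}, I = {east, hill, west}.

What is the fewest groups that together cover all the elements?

4

A and B and C and G together: A ∪ B ∪ C ∪ G = {inner, lake, upper, east, central, lower, outer, river, park, hill, west, north, south} — every element is covered.
No 3 of the 9 groups cover everything (all 84 combinations miss at least one element), so 4 is optimal.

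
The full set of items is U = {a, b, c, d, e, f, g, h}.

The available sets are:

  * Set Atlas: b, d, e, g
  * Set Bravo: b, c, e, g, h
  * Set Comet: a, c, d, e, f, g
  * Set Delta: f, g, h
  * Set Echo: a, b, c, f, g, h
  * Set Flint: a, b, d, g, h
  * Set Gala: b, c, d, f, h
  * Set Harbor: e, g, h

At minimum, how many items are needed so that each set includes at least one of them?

T = {f, g} meets every set (each contains at least one member of T), and |T| = 2.
No single item lies in every set, so at least 2 are needed and 2 is optimal.

2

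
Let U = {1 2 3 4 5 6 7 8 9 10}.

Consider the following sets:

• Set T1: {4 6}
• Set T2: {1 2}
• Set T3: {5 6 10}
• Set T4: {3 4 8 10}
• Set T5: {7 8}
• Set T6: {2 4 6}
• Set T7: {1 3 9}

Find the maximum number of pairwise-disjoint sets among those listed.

T1, T2, T5 are pairwise disjoint (T1={4,6}; T2={1,2}; T5={7,8}).
Every remaining set overlaps one of these, and no 4 of the listed sets are pairwise disjoint, so 3 is the maximum.

3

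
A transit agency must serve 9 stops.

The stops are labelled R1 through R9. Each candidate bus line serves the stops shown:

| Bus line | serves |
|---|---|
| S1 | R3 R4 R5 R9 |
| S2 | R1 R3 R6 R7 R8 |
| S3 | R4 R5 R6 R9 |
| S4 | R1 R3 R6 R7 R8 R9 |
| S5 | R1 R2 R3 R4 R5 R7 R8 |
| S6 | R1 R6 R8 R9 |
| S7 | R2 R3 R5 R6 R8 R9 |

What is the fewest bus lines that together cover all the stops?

2

S5 and S6 together: S5 ∪ S6 = {R1, R2, R3, R4, R5, R6, R7, R8, R9} — every stop is covered.
No single bus line has all 9 stops (the largest, S5, has 7), so 2 is optimal.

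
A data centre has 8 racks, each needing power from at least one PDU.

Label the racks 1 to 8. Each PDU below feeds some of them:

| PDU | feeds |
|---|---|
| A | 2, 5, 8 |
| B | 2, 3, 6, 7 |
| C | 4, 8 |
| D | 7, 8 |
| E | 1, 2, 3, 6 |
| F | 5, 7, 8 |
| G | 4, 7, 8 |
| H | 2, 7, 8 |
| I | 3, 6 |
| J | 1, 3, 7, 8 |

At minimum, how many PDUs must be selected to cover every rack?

3

Take {A, E, G}. Their union is {1, 2, 3, 4, 5, 6, 7, 8}, which is all 8 racks.
No 2 of the 10 PDUs cover everything (all 45 combinations miss at least one rack), so 3 is optimal.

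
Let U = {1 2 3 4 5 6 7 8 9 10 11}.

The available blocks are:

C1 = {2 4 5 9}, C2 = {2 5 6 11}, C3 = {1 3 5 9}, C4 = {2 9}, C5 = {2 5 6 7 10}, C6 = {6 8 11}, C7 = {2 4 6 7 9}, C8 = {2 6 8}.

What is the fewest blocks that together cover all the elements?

Take {C1, C3, C5, C6}. Their union is {1, 2, 3, 4, 5, 6, 7, 8, 9, 10, 11}, which is all 11 elements.
No 3 of the 8 blocks cover everything (all 56 combinations miss at least one element), so 4 is optimal.

4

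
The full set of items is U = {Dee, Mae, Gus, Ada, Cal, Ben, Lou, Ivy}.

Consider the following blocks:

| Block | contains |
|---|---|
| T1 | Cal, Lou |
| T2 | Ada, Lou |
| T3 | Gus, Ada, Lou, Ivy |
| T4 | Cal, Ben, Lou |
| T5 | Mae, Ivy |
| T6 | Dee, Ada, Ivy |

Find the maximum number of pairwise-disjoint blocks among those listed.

2

T4, T5 are pairwise disjoint (T4={Cal,Ben,Lou}; T5={Mae,Ivy}).
Every remaining block overlaps one of these, and no 3 of the listed blocks are pairwise disjoint, so 2 is the maximum.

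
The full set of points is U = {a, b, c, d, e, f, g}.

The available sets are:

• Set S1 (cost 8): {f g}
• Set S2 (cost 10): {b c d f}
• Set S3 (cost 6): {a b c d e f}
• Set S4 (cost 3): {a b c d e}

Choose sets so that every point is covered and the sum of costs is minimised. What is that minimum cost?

S1, S4 together cover every point (S1 ∪ S4 = {a, b, c, d, e, f, g}); total cost 8 + 3 = 11.
No covering selection has total cost below 11.

11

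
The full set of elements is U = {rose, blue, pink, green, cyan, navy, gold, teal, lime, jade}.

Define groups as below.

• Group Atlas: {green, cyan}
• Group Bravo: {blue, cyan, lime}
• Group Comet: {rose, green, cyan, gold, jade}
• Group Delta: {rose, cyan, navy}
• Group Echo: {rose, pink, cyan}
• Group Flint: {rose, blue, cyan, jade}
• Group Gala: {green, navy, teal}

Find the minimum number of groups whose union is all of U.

4

Take {Bravo, Comet, Echo, Gala}. Their union is {rose, blue, pink, green, cyan, navy, gold, teal, lime, jade}, which is all 10 elements.
Only Echo contains pink, so Echo is forced; the remaining 7 elements need at least 3 more groups (each remaining group adds at most 3) — so at least 4 groups are needed, and 4 is optimal.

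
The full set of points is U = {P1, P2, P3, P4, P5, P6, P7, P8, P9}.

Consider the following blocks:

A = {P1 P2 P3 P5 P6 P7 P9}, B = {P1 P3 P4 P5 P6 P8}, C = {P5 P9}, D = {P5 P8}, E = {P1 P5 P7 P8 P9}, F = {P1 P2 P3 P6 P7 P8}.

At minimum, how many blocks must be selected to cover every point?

Take {A, B}. Their union is {P1, P2, P3, P4, P5, P6, P7, P8, P9}, which is all 9 points.
No single block has all 9 points (the largest, A, has 7), so 2 is optimal.

2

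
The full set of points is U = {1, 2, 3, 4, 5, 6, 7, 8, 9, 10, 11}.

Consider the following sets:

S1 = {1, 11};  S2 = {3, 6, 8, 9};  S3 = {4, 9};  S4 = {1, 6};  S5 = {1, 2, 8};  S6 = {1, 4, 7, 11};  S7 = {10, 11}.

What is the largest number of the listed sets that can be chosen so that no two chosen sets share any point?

3

S3, S4, S7 are pairwise disjoint (S3={4,9}; S4={1,6}; S7={10,11}).
Every remaining set overlaps one of these, and no 4 of the listed sets are pairwise disjoint, so 3 is the maximum.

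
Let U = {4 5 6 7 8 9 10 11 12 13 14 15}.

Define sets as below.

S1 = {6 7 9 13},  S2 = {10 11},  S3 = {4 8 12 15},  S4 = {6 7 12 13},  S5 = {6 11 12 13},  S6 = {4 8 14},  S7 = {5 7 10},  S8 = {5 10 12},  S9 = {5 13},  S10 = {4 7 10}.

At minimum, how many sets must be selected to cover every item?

5

S1, S3, S5, S6, and S7 cover everything between them: the union {4, 5, 6, 7, 8, 9, 10, 11, 12, 13, 14, 15} is all of U.
No 4 of the 10 sets cover everything (all 210 combinations miss at least one item), so 5 is optimal.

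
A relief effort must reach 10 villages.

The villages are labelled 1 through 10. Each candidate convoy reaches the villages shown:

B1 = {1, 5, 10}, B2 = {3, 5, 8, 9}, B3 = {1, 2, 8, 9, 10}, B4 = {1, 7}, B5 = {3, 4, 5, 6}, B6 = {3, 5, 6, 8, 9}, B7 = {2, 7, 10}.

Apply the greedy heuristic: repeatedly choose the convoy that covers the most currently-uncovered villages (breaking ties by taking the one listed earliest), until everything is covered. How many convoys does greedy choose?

3

Greedy: pick B3 (covers 5 new) → pick B5 (covers 4 new) → pick B4 (covers 1 new). Total picks: 3.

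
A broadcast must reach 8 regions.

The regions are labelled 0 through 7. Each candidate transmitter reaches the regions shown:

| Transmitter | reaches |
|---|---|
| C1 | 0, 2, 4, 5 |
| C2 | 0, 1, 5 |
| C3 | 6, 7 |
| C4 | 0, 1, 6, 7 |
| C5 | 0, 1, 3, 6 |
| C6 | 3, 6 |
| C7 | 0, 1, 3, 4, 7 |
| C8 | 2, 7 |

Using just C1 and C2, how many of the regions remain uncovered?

3

Union of C1, C2 = {0, 1, 2, 4, 5}.
Not covered: 3, 6, 7 — 3 regions.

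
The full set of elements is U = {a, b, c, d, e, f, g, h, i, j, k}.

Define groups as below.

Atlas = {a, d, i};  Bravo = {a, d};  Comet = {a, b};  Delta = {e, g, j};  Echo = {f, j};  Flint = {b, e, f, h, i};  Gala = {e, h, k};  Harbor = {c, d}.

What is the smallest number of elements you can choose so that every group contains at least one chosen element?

4

T = {a, c, h, j} meets every group (each contains at least one member of T), and |T| = 4.
The groups Comet, Echo, Gala, Harbor are pairwise disjoint, so any hitting set needs a separate element for each — at least 4. Hence 4 is optimal.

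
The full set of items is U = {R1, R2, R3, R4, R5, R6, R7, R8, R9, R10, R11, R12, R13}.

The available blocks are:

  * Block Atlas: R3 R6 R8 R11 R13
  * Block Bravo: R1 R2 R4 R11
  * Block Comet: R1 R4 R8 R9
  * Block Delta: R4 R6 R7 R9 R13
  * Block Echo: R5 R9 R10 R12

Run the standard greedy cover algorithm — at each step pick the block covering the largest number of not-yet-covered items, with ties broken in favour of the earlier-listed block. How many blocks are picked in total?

Greedy: pick Atlas (covers 5 new) → pick Echo (covers 4 new) → pick Bravo (covers 3 new) → pick Delta (covers 1 new). Total picks: 4.

4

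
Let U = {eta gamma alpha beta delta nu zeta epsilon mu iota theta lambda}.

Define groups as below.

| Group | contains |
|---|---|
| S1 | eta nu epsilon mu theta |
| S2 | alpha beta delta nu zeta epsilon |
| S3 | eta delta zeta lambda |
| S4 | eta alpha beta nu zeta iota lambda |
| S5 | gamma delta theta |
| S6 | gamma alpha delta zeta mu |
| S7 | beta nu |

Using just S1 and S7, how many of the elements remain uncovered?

6

Union of S1, S7 = {eta, beta, nu, epsilon, mu, theta}.
Not covered: gamma, alpha, delta, zeta, iota, lambda — 6 elements.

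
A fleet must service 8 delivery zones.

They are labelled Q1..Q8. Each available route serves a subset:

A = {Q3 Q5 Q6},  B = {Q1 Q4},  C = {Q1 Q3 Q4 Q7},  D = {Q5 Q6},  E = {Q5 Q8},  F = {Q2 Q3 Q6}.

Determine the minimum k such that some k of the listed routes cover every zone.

3

Take {C, E, F}. Their union is {Q1, Q2, Q3, Q4, Q5, Q6, Q7, Q8}, which is all 8 zones.
Only F contains Q2, so F is forced; the remaining 5 zones need at least 2 more routes (each remaining route adds at most 3) — so at least 3 routes are needed, and 3 is optimal.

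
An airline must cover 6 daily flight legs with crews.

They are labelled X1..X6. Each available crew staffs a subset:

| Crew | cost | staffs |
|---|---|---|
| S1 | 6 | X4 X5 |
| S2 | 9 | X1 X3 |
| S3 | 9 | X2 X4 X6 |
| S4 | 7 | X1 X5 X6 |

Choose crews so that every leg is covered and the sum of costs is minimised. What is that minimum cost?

24

S1, S2, S3 together cover every leg (S1 ∪ S2 ∪ S3 = {X1, X2, X3, X4, X5, X6}); total cost 6 + 9 + 9 = 24.
The greedy pick S4, S3, S2 costs 25; no covering selection beats 24.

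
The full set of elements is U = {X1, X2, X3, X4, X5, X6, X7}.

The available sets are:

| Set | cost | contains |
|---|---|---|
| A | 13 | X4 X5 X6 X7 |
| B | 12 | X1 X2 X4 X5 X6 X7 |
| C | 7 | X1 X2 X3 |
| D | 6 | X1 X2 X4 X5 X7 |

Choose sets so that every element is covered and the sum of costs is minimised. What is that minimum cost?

19

B, C together cover every element (B ∪ C = {X1, X2, X3, X4, X5, X6, X7}); total cost 12 + 7 = 19.
The greedy pick D, C, B costs 25; no covering selection beats 19.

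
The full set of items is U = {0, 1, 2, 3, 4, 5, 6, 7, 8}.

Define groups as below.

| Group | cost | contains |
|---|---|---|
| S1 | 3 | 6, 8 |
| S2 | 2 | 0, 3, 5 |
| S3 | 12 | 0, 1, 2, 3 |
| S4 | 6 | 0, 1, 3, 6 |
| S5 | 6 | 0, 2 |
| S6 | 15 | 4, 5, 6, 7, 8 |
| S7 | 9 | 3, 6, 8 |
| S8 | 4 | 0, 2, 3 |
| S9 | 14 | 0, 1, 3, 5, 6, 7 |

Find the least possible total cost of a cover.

S4, S6, S8 together cover every item (S4 ∪ S6 ∪ S8 = {0, 1, 2, 3, 4, 5, 6, 7, 8}); total cost 6 + 15 + 4 = 25.
The greedy pick S2, S1, S8, S4, S6 costs 30; no covering selection beats 25.

25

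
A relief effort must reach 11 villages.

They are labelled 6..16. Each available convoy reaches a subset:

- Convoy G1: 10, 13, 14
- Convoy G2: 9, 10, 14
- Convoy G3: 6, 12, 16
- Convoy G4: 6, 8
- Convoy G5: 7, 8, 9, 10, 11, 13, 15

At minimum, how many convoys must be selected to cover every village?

3

G1 and G3 and G5 together: G1 ∪ G3 ∪ G5 = {6, 7, 8, 9, 10, 11, 12, 13, 14, 15, 16} — every village is covered.
Only G5 contains 7, so G5 is forced; the remaining 4 villages need at least 2 more convoys (each remaining convoy adds at most 3) — so at least 3 convoys are needed, and 3 is optimal.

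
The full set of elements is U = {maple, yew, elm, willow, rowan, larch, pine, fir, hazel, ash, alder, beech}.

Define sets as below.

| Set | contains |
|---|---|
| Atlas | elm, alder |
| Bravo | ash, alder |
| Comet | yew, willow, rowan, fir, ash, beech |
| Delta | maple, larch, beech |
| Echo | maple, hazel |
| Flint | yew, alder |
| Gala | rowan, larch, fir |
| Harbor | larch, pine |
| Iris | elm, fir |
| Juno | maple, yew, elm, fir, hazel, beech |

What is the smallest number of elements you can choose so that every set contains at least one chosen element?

The 4 elements {larch, fir, hazel, alder} hit every set.
The sets Echo, Flint, Harbor, Iris are pairwise disjoint, so any hitting set needs a separate element for each — at least 4. Hence 4 is optimal.

4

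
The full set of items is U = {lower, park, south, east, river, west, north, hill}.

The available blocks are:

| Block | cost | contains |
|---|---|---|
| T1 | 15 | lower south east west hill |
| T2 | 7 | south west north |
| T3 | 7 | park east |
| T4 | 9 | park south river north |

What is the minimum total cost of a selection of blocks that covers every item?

T1, T4 together cover every item (T1 ∪ T4 = {lower, park, south, east, river, west, north, hill}); total cost 15 + 9 = 24.
No covering selection has total cost below 24.

24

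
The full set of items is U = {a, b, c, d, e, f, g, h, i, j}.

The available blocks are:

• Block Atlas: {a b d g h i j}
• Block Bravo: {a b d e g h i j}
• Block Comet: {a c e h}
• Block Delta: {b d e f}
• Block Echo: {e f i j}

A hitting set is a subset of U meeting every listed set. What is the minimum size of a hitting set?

Take T = {e, h}. Each listed block contains at least one of these, so T is a hitting set of size 2.
No single item lies in every block, so at least 2 are needed and 2 is optimal.

2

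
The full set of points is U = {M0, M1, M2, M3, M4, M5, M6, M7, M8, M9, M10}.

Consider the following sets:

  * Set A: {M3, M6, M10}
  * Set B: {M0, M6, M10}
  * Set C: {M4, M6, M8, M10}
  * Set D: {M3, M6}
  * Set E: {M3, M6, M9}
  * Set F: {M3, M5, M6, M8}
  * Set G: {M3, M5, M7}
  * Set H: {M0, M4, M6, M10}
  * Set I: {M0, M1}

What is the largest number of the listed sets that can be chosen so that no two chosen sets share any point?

C, G, I are pairwise disjoint (C={M4,M6,M8,M10}; G={M3,M5,M7}; I={M0,M1}).
Every remaining set overlaps one of these, and no 4 of the listed sets are pairwise disjoint, so 3 is the maximum.

3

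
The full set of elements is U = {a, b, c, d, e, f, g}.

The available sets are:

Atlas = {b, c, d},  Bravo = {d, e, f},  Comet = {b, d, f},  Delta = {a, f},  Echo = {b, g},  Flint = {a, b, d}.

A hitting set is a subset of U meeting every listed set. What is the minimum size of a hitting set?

Take H = {b, f}. Each listed set contains at least one of these, so H is a hitting set of size 2.
The sets Bravo, Echo are pairwise disjoint, so any hitting set needs a separate element for each — at least 2. Hence 2 is optimal.

2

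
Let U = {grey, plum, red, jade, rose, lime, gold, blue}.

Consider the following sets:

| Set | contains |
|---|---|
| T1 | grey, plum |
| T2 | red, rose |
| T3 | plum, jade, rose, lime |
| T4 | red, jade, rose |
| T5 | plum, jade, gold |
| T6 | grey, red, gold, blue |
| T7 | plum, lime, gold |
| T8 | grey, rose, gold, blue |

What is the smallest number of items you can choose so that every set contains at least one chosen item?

Take H = {plum, rose, blue}. Each listed set contains at least one of these, so H is a hitting set of size 3.
No choice of 2 items meets every set, so 3 is the minimum.

3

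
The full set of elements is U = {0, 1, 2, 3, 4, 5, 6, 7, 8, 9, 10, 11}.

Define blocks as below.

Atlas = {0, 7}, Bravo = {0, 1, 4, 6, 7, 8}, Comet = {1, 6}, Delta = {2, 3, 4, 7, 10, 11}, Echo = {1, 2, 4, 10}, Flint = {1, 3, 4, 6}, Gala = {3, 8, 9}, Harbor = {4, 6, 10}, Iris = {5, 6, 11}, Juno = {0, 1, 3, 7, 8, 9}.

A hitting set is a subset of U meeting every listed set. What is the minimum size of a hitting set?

The 4 elements {0, 3, 4, 6} hit every block.
The blocks Atlas, Echo, Gala, Iris are pairwise disjoint, so any hitting set needs a separate element for each — at least 4. Hence 4 is optimal.

4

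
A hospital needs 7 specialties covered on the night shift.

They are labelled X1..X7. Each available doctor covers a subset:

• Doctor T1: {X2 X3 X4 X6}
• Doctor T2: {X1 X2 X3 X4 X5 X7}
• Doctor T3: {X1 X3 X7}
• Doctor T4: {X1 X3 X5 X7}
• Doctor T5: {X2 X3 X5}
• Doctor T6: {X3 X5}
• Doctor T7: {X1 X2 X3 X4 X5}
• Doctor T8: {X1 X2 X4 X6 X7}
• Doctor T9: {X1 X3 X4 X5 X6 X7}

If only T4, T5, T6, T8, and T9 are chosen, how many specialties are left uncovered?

Union of T4, T5, T6, T8, T9 = {X1, X2, X3, X4, X5, X6, X7} — that's every specialty, so 0 are uncovered.

0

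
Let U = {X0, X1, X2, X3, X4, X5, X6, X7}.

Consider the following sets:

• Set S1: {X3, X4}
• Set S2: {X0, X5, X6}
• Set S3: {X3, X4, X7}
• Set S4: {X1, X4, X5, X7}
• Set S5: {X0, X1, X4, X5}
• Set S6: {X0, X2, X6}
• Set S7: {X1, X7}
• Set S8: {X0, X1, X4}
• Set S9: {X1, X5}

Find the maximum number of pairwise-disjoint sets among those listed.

3

S3, S6, S9 are pairwise disjoint (S3={X3,X4,X7}; S6={X0,X2,X6}; S9={X1,X5}).
Every remaining set overlaps one of these, and no 4 of the listed sets are pairwise disjoint, so 3 is the maximum.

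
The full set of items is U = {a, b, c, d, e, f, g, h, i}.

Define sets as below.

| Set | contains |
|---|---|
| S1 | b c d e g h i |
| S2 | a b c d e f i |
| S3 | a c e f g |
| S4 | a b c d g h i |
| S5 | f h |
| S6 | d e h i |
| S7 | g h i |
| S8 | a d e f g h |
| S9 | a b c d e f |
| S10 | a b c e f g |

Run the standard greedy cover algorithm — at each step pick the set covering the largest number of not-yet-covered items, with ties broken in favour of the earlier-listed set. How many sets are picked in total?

Greedy: pick S1 (covers 7 new) → pick S2 (covers 2 new). Total picks: 2.

2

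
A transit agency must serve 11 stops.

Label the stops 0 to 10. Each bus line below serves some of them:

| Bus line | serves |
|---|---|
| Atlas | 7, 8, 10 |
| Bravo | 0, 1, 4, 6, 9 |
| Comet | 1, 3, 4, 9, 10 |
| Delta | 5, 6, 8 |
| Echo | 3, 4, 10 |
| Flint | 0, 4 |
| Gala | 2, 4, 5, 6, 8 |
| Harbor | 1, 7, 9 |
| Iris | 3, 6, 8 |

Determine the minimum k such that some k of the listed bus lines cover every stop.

Take {Bravo, Echo, Gala, Harbor}. Their union is {0, 1, 2, 3, 4, 5, 6, 7, 8, 9, 10}, which is all 11 stops.
No 3 of the 9 bus lines cover everything (all 84 combinations miss at least one stop), so 4 is optimal.

4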